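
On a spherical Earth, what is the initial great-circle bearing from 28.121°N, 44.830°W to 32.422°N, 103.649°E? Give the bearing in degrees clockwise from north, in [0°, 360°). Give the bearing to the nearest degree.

29°

Δλ = 103.649 − -44.830 = 148.479°.
θ = atan2( sin Δλ · cos φ₂ , cos φ₁ · sin φ₂ − sin φ₁ · cos φ₂ · cos Δλ )
  = atan2(0.44132, 0.81202) = 28.523° → normalised to [0°, 360°): 28.523°.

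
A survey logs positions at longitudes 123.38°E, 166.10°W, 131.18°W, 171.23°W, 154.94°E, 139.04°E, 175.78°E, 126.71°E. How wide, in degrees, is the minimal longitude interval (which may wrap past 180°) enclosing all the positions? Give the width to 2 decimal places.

105.44°

Sort the longitudes: -171.23°, -166.10°, -131.18°, +123.38°, +126.71°, +139.04°, +154.94°, +175.78°.
Eastward gaps between consecutive values (wrapping around): 5.13°, 34.92°, 254.56°, 3.33°, 12.33°, 15.90°, 20.84°, 12.99°.
Largest gap = 254.56° ⇒ minimal covering band is its complement: 360° − 254.56° = 105.44°.
Band runs from +123.38° eastward to -131.18°, crossing the antimeridian.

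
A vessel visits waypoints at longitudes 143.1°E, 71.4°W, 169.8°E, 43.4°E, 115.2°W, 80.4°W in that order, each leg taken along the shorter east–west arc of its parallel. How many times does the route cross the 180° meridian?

2

Leg 1: +143.1° → -71.4°, shortest Δλ = 145.5° (east) — crosses 180°.
Leg 2: -71.4° → +169.8°, shortest Δλ = -118.8° (west) — crosses 180°.
Leg 3: +169.8° → +43.4°, shortest Δλ = -126.4° (west) — does not cross 180°.
Leg 4: +43.4° → -115.2°, shortest Δλ = -158.6° (west) — does not cross 180°.
Leg 5: -115.2° → -80.4°, shortest Δλ = 34.8° (east) — does not cross 180°.
Total crossings: 2.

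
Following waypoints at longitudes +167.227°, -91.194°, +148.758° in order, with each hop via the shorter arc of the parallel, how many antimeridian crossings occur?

2

Leg 1: +167.227° → -91.194°, shortest Δλ = 101.579° (east) — crosses 180°.
Leg 2: -91.194° → +148.758°, shortest Δλ = -120.048° (west) — crosses 180°.
Total crossings: 2.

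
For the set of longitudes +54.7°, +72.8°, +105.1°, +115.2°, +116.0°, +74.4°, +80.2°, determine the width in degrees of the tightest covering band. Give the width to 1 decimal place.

Sort the longitudes: +54.7°, +72.8°, +74.4°, +80.2°, +105.1°, +115.2°, +116.0°.
Eastward gaps between consecutive values (wrapping around): 18.1°, 1.6°, 5.8°, 24.9°, 10.1°, 0.8°, 298.7°.
Largest gap = 298.7° ⇒ minimal covering band is its complement: 360° − 298.7° = 61.3°.
Band runs from +54.7° eastward to +116.0°.

61.3°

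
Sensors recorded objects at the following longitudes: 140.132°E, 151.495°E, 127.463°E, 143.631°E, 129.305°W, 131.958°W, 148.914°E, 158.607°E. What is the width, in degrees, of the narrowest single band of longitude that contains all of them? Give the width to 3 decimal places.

103.232°

Sort the longitudes: -131.958°, -129.305°, +127.463°, +140.132°, +143.631°, +148.914°, +151.495°, +158.607°.
Eastward gaps between consecutive values (wrapping around): 2.653°, 256.768°, 12.669°, 3.499°, 5.283°, 2.581°, 7.112°, 69.435°.
Largest gap = 256.768° ⇒ minimal covering band is its complement: 360° − 256.768° = 103.232°.
Band runs from +127.463° eastward to -129.305°, crossing the antimeridian.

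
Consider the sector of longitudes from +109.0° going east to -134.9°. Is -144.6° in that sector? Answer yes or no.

Band width going east from +109.0° to -134.9°: ((-134.9 − 109.0) mod 360) = 116.1°.
Offset of -144.6° east of the west edge: ((-144.6 − 109.0) mod 360) = 106.4°.
106.4° ≤ 116.1° ⇒ inside.

Yes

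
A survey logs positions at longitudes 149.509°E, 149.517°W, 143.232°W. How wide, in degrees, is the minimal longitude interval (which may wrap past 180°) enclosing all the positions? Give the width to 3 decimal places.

Sort the longitudes: -149.517°, -143.232°, +149.509°.
Eastward gaps between consecutive values (wrapping around): 6.285°, 292.741°, 60.974°.
Largest gap = 292.741° ⇒ minimal covering band is its complement: 360° − 292.741° = 67.259°.
Band runs from +149.509° eastward to -143.232°, crossing the antimeridian.

67.259°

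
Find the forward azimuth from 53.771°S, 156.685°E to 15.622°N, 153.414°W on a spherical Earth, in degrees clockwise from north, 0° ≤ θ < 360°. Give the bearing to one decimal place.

48.2°

Δλ = -153.414 − 156.685 = -310.099°; wrapped into (−180°, 180°]: 49.901°.
θ = atan2( sin Δλ · cos φ₂ , cos φ₁ · sin φ₂ − sin φ₁ · cos φ₂ · cos Δλ )
  = atan2(0.73668, 0.65954) = 48.162° → normalised to [0°, 360°): 48.162°.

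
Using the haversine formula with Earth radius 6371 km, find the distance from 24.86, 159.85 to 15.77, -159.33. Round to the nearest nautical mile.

2353 nmi

Δλ = -159.33 − 159.85 = -319.18°; wrapped into (−180°, 180°]: 40.82°.
Δφ = 15.77 − 24.86 = -9.09°.
a = sin²(Δφ/2) + cos φ₁ · cos φ₂ · sin²(Δλ/2) = 0.112473.
c = 2·atan2(√a, √(1−a)) = 0.68400 rad → d = 6371·c ≈ 4357.74 km ≈ 2352.99 nmi.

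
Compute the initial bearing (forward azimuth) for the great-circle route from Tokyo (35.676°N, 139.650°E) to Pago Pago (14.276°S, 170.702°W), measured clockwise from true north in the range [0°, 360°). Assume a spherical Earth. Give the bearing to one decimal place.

127.5°

Δλ = -170.702 − 139.650 = -310.352°; wrapped into (−180°, 180°]: 49.648°.
θ = atan2( sin Δλ · cos φ₂ , cos φ₁ · sin φ₂ − sin φ₁ · cos φ₂ · cos Δλ )
  = atan2(0.73855, -0.56627) = 127.478° → normalised to [0°, 360°): 127.478°.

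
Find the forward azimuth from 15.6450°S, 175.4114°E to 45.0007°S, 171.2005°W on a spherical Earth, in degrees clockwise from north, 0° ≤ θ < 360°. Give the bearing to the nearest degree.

Δλ = -171.2005 − 175.4114 = -346.6119°; wrapped into (−180°, 180°]: 13.3881°.
θ = atan2( sin Δλ · cos φ₂ , cos φ₁ · sin φ₂ − sin φ₁ · cos φ₂ · cos Δλ )
  = atan2(0.16373, -0.49541) = 161.712° → normalised to [0°, 360°): 161.712°.

162°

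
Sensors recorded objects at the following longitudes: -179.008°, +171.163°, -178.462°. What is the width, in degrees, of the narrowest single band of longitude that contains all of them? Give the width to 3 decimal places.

10.375°

Sort the longitudes: -179.008°, -178.462°, +171.163°.
Eastward gaps between consecutive values (wrapping around): 0.546°, 349.625°, 9.829°.
Largest gap = 349.625° ⇒ minimal covering band is its complement: 360° − 349.625° = 10.375°.
Band runs from +171.163° eastward to -178.462°, crossing the antimeridian.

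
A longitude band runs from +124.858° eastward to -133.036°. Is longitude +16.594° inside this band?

No

Band width going east from +124.858° to -133.036°: ((-133.036 − 124.858) mod 360) = 102.106°.
Offset of +16.594° east of the west edge: ((16.594 − 124.858) mod 360) = 251.736°.
251.736° > 102.106° ⇒ outside.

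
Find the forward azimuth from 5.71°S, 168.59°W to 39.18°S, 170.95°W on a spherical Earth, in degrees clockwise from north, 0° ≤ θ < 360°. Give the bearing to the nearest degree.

Δλ = -170.95 − -168.59 = -2.36°.
θ = atan2( sin Δλ · cos φ₂ , cos φ₁ · sin φ₂ − sin φ₁ · cos φ₂ · cos Δλ )
  = atan2(-0.03192, -0.55157) = -176.688° → normalised to [0°, 360°): 183.312°.

183°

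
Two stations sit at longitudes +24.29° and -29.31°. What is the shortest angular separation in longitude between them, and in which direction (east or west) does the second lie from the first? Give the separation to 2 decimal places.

Raw difference: -29.31 − 24.29 = -53.6°.
Normalise into (−180°, 180°]: -53.6° stays -53.6°.
Negative ⇒ the second point lies to the west; separation 53.60°.

53.60° west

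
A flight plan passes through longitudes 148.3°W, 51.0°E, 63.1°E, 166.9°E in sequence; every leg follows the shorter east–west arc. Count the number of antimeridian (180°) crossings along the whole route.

Leg 1: -148.3° → +51.0°, shortest Δλ = -160.7° (west) — crosses 180°.
Leg 2: +51.0° → +63.1°, shortest Δλ = 12.1° (east) — does not cross 180°.
Leg 3: +63.1° → +166.9°, shortest Δλ = 103.8° (east) — does not cross 180°.
Total crossings: 1.

1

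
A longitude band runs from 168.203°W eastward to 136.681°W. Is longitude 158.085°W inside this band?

Yes

Band width going east from -168.203° to -136.681°: ((-136.681 − -168.203) mod 360) = 31.522°.
Offset of -158.085° east of the west edge: ((-158.085 − -168.203) mod 360) = 10.118°.
10.118° ≤ 31.522° ⇒ inside.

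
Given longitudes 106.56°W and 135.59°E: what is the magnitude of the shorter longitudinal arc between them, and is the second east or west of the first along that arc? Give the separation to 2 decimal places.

117.85° west

Raw difference: 135.59 − -106.56 = 242.15°.
Normalise into (−180°, 180°]: 242.15° − 360° = -117.85°.
Negative ⇒ the second point lies to the west; separation 117.85°.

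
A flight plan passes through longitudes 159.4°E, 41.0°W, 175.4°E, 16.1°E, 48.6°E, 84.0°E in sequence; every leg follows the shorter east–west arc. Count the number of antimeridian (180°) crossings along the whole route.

2

Leg 1: +159.4° → -41.0°, shortest Δλ = 159.6° (east) — crosses 180°.
Leg 2: -41.0° → +175.4°, shortest Δλ = -143.6° (west) — crosses 180°.
Leg 3: +175.4° → +16.1°, shortest Δλ = -159.3° (west) — does not cross 180°.
Leg 4: +16.1° → +48.6°, shortest Δλ = 32.5° (east) — does not cross 180°.
Leg 5: +48.6° → +84.0°, shortest Δλ = 35.4° (east) — does not cross 180°.
Total crossings: 2.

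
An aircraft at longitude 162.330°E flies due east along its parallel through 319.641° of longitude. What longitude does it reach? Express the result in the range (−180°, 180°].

Start at +162.330°; shift +319.641° → +481.971°.
+481.971° lies outside (−180°, 180°]; subtract 360° → +121.971°.

121.971°E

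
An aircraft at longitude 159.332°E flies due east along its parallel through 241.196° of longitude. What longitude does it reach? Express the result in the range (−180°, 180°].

Start at +159.332°; shift +241.196° → +400.528°.
+400.528° lies outside (−180°, 180°]; subtract 360° → +40.528°.

40.528°E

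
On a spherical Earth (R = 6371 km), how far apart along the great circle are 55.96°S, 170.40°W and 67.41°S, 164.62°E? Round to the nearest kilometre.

1808 km

Δλ = 164.62 − -170.40 = 335.02°; wrapped into (−180°, 180°]: -24.98°.
Δφ = -67.41 − -55.96 = -11.45°.
a = sin²(Δφ/2) + cos φ₁ · cos φ₂ · sin²(Δλ/2) = 0.020008.
c = 2·atan2(√a, √(1−a)) = 0.28385 rad → d = 6371·c ≈ 1808.42 km.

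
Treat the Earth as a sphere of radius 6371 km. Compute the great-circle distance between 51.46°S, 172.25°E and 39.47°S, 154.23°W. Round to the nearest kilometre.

2900 km

Δλ = -154.23 − 172.25 = -326.48°; wrapped into (−180°, 180°]: 33.52°.
Δφ = -39.47 − -51.46 = 11.99°.
a = sin²(Δφ/2) + cos φ₁ · cos φ₂ · sin²(Δλ/2) = 0.050903.
c = 2·atan2(√a, √(1−a)) = 0.45515 rad → d = 6371·c ≈ 2899.77 km.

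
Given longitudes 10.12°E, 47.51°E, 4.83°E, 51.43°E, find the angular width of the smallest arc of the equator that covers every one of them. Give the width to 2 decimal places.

46.60°

Sort the longitudes: +4.83°, +10.12°, +47.51°, +51.43°.
Eastward gaps between consecutive values (wrapping around): 5.29°, 37.39°, 3.92°, 313.40°.
Largest gap = 313.40° ⇒ minimal covering band is its complement: 360° − 313.40° = 46.60°.
Band runs from +4.83° eastward to +51.43°.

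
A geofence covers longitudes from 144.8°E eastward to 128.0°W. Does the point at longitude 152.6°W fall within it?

Yes

Band width going east from +144.8° to -128.0°: ((-128.0 − 144.8) mod 360) = 87.2°.
Offset of -152.6° east of the west edge: ((-152.6 − 144.8) mod 360) = 62.6°.
62.6° ≤ 87.2° ⇒ inside.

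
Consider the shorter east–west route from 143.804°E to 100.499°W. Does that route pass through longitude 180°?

Naïve |-100.499 − 143.804| = 244.303° > 180°, so the shorter arc goes the other way round — across 180°.
Signed shortest Δλ = ((-100.499 − 143.804 + 180) mod 360) − 180 = 115.697°.
Going east by 115.697° from +143.804° passes through 180° before reaching -100.499°.

Yes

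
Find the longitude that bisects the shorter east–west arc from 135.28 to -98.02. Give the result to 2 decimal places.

Signed shortest Δλ from +135.28° to -98.02° is +126.70°.
Midpoint longitude = +135.28° + (+126.70°)/2 = +135.28° + 63.35° = +198.63°.
Normalise into (−180°, 180°]: -161.37°.
(The naïve average (+135.28 + -98.02)/2 = 18.63° is on the wrong side of the globe.)

-161.37°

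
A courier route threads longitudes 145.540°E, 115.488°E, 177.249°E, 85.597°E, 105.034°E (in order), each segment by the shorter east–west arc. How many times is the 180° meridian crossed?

0

Leg 1: +145.540° → +115.488°, shortest Δλ = -30.052° (west) — does not cross 180°.
Leg 2: +115.488° → +177.249°, shortest Δλ = 61.761° (east) — does not cross 180°.
Leg 3: +177.249° → +85.597°, shortest Δλ = -91.652° (west) — does not cross 180°.
Leg 4: +85.597° → +105.034°, shortest Δλ = 19.437° (east) — does not cross 180°.
Total crossings: 0.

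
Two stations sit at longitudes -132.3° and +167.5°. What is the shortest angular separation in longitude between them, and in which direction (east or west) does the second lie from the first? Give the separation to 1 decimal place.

Raw difference: 167.5 − -132.3 = 299.8°.
Normalise into (−180°, 180°]: 299.8° − 360° = -60.2°.
Negative ⇒ the second point lies to the west; separation 60.2°.

60.2° west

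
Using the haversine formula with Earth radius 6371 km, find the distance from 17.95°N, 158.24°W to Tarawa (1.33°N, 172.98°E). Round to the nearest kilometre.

3645 km

Δλ = 172.98 − -158.24 = 331.22°; wrapped into (−180°, 180°]: -28.78°.
Δφ = 1.33 − 17.95 = -16.62°.
a = sin²(Δφ/2) + cos φ₁ · cos φ₂ · sin²(Δλ/2) = 0.079629.
c = 2·atan2(√a, √(1−a)) = 0.57214 rad → d = 6371·c ≈ 3645.13 km.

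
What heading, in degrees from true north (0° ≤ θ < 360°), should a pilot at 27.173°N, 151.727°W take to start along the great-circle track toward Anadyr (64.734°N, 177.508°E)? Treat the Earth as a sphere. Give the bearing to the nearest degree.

341°

Δλ = 177.508 − -151.727 = 329.235°; wrapped into (−180°, 180°]: -30.765°.
θ = atan2( sin Δλ · cos φ₂ , cos φ₁ · sin φ₂ − sin φ₁ · cos φ₂ · cos Δλ )
  = atan2(-0.21833, 0.63704) = -18.918° → normalised to [0°, 360°): 341.082°.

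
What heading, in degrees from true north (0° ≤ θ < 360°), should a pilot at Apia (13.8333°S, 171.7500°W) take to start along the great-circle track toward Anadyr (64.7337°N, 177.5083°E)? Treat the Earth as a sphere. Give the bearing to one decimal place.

Δλ = 177.5083 − -171.7500 = 349.2583°; wrapped into (−180°, 180°]: -10.7417°.
θ = atan2( sin Δλ · cos φ₂ , cos φ₁ · sin φ₂ − sin φ₁ · cos φ₂ · cos Δλ )
  = atan2(-0.07955, 0.97837) = -4.649° → normalised to [0°, 360°): 355.351°.

355.4°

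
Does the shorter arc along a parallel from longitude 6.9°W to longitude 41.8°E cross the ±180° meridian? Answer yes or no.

Signed shortest Δλ = ((41.8 − -6.9 + 180) mod 360) − 180 = 48.7°.
Going east by 48.7° from -6.9° reaches +41.8° without touching 180°.

No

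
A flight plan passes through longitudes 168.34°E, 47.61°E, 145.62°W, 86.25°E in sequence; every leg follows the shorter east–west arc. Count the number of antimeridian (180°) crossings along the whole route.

Leg 1: +168.34° → +47.61°, shortest Δλ = -120.73° (west) — does not cross 180°.
Leg 2: +47.61° → -145.62°, shortest Δλ = 166.77° (east) — crosses 180°.
Leg 3: -145.62° → +86.25°, shortest Δλ = -128.13° (west) — crosses 180°.
Total crossings: 2.

2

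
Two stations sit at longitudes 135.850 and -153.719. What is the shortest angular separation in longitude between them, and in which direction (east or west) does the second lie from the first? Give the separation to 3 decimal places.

Raw difference: -153.719 − 135.850 = -289.569°.
Normalise into (−180°, 180°]: -289.569° + 360° = 70.431°.
Positive ⇒ the second point lies to the east; separation 70.431°.

70.431° east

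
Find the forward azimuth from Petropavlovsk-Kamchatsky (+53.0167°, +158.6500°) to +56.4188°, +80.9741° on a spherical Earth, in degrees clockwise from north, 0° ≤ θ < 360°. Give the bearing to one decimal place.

307.0°

Δλ = 80.9741 − 158.6500 = -77.6759°.
θ = atan2( sin Δλ · cos φ₂ , cos φ₁ · sin φ₂ − sin φ₁ · cos φ₂ · cos Δλ )
  = atan2(-0.54037, 0.40687) = -53.022° → normalised to [0°, 360°): 306.978°.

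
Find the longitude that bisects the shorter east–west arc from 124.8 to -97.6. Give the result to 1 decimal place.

-166.4°

Signed shortest Δλ from +124.8° to -97.6° is +137.6°.
Midpoint longitude = +124.8° + (+137.6°)/2 = +124.8° + 68.8° = +193.6°.
Normalise into (−180°, 180°]: -166.4°.
(The naïve average (+124.8 + -97.6)/2 = 13.6° is on the wrong side of the globe.)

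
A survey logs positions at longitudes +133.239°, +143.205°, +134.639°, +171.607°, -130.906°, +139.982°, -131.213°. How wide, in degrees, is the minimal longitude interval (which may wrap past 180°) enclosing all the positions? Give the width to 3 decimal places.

Sort the longitudes: -131.213°, -130.906°, +133.239°, +134.639°, +139.982°, +143.205°, +171.607°.
Eastward gaps between consecutive values (wrapping around): 0.307°, 264.145°, 1.400°, 5.343°, 3.223°, 28.402°, 57.180°.
Largest gap = 264.145° ⇒ minimal covering band is its complement: 360° − 264.145° = 95.855°.
Band runs from +133.239° eastward to -130.906°, crossing the antimeridian.

95.855°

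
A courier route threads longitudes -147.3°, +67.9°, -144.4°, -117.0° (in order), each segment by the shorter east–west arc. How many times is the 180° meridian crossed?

2

Leg 1: -147.3° → +67.9°, shortest Δλ = -144.8° (west) — crosses 180°.
Leg 2: +67.9° → -144.4°, shortest Δλ = 147.7° (east) — crosses 180°.
Leg 3: -144.4° → -117.0°, shortest Δλ = 27.4° (east) — does not cross 180°.
Total crossings: 2.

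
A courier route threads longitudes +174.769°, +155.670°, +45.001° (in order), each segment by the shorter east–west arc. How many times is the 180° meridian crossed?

0

Leg 1: +174.769° → +155.670°, shortest Δλ = -19.099° (west) — does not cross 180°.
Leg 2: +155.670° → +45.001°, shortest Δλ = -110.669° (west) — does not cross 180°.
Total crossings: 0.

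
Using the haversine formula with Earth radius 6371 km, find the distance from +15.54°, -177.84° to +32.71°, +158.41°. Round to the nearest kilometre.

Δλ = 158.41 − -177.84 = 336.25°; wrapped into (−180°, 180°]: -23.75°.
Δφ = 32.71 − 15.54 = 17.17°.
a = sin²(Δφ/2) + cos φ₁ · cos φ₂ · sin²(Δλ/2) = 0.056610.
c = 2·atan2(√a, √(1−a)) = 0.48047 rad → d = 6371·c ≈ 3061.05 km.

3061 km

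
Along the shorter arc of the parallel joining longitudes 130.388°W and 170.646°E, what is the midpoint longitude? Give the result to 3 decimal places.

159.871°W

Signed shortest Δλ from -130.388° to +170.646° is -58.966°.
Midpoint longitude = -130.388° + (-58.966°)/2 = -130.388° − 29.483° = -159.871°.
(The naïve average (-130.388 + +170.646)/2 = 20.129° is on the wrong side of the globe.)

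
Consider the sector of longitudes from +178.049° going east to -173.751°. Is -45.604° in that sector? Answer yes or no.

No

Band width going east from +178.049° to -173.751°: ((-173.751 − 178.049) mod 360) = 8.200°.
Offset of -45.604° east of the west edge: ((-45.604 − 178.049) mod 360) = 136.347°.
136.347° > 8.200° ⇒ outside.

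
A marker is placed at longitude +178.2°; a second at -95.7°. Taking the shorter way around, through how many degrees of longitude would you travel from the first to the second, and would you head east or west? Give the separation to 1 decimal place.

Raw difference: -95.7 − 178.2 = -273.9°.
Normalise into (−180°, 180°]: -273.9° + 360° = 86.1°.
Positive ⇒ the second point lies to the east; separation 86.1°.

86.1° east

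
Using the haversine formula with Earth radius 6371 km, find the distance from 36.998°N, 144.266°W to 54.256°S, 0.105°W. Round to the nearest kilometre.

16687 km

Δλ = -0.105 − -144.266 = 144.161°.
Δφ = -54.256 − 36.998 = -91.254°.
a = sin²(Δφ/2) + cos φ₁ · cos φ₂ · sin²(Δλ/2) = 0.933323.
c = 2·atan2(√a, √(1−a)) = 2.61923 rad → d = 6371·c ≈ 16687.14 km.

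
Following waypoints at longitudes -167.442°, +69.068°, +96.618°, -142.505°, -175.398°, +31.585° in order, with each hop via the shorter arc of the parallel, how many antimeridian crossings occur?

Leg 1: -167.442° → +69.068°, shortest Δλ = -123.49° (west) — crosses 180°.
Leg 2: +69.068° → +96.618°, shortest Δλ = 27.55° (east) — does not cross 180°.
Leg 3: +96.618° → -142.505°, shortest Δλ = 120.877° (east) — crosses 180°.
Leg 4: -142.505° → -175.398°, shortest Δλ = -32.893° (west) — does not cross 180°.
Leg 5: -175.398° → +31.585°, shortest Δλ = -153.017° (west) — crosses 180°.
Total crossings: 3.

3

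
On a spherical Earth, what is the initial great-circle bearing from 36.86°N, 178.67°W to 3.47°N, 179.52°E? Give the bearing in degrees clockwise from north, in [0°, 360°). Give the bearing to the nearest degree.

183°

Δλ = 179.52 − -178.67 = 358.19°; wrapped into (−180°, 180°]: -1.81°.
θ = atan2( sin Δλ · cos φ₂ , cos φ₁ · sin φ₂ − sin φ₁ · cos φ₂ · cos Δλ )
  = atan2(-0.03153, -0.55004) = -176.719° → normalised to [0°, 360°): 183.281°.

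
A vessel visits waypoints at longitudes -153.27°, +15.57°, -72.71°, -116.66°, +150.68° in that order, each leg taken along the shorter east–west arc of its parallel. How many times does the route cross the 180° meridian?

1

Leg 1: -153.27° → +15.57°, shortest Δλ = 168.84° (east) — does not cross 180°.
Leg 2: +15.57° → -72.71°, shortest Δλ = -88.28° (west) — does not cross 180°.
Leg 3: -72.71° → -116.66°, shortest Δλ = -43.95° (west) — does not cross 180°.
Leg 4: -116.66° → +150.68°, shortest Δλ = -92.66° (west) — crosses 180°.
Total crossings: 1.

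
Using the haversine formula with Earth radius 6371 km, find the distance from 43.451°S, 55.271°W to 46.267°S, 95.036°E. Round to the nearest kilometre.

Δλ = 95.036 − -55.271 = 150.307°.
Δφ = -46.267 − -43.451 = -2.816°.
a = sin²(Δφ/2) + cos φ₁ · cos φ₂ · sin²(Δλ/2) = 0.469512.
c = 2·atan2(√a, √(1−a)) = 1.50978 rad → d = 6371·c ≈ 9618.82 km.

9619 km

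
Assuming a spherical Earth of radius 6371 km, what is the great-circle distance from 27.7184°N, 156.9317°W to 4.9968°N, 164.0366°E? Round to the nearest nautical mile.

Δλ = 164.0366 − -156.9317 = 320.9683°; wrapped into (−180°, 180°]: -39.0317°.
Δφ = 4.9968 − 27.7184 = -22.7216°.
a = sin²(Δφ/2) + cos φ₁ · cos φ₂ · sin²(Δλ/2) = 0.137223.
c = 2·atan2(√a, √(1−a)) = 0.75896 rad → d = 6371·c ≈ 4835.31 km ≈ 2610.86 nmi.

2611 nmi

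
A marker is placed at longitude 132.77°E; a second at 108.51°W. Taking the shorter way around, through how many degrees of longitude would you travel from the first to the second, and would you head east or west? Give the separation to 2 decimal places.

118.72° east

Raw difference: -108.51 − 132.77 = -241.28°.
Normalise into (−180°, 180°]: -241.28° + 360° = 118.72°.
Positive ⇒ the second point lies to the east; separation 118.72°.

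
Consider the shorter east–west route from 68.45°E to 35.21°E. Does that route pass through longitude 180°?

No

Signed shortest Δλ = ((35.21 − 68.45 + 180) mod 360) − 180 = -33.24°.
Going west by 33.24° from +68.45° reaches +35.21° without touching 180°.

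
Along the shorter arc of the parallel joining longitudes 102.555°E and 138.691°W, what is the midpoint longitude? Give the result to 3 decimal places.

161.932°E

Signed shortest Δλ from +102.555° to -138.691° is +118.754°.
Midpoint longitude = +102.555° + (+118.754°)/2 = +102.555° + 59.377° = +161.932°.
(The naïve average (+102.555 + -138.691)/2 = -18.068° is on the wrong side of the globe.)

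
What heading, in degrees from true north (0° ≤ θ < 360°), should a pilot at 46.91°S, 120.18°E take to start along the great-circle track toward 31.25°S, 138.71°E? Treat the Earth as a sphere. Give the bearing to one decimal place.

48.8°

Δλ = 138.71 − 120.18 = 18.53°.
θ = atan2( sin Δλ · cos φ₂ , cos φ₁ · sin φ₂ − sin φ₁ · cos φ₂ · cos Δλ )
  = atan2(0.27169, 0.23756) = 48.834° → normalised to [0°, 360°): 48.834°.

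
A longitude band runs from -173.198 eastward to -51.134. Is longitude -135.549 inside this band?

Band width going east from -173.198° to -51.134°: ((-51.134 − -173.198) mod 360) = 122.064°.
Offset of -135.549° east of the west edge: ((-135.549 − -173.198) mod 360) = 37.649°.
37.649° ≤ 122.064° ⇒ inside.

Yes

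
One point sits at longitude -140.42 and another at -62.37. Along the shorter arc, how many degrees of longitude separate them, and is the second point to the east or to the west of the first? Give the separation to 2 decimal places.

78.05° east

Raw difference: -62.37 − -140.42 = 78.05°.
Normalise into (−180°, 180°]: 78.05° stays 78.05°.
Positive ⇒ the second point lies to the east; separation 78.05°.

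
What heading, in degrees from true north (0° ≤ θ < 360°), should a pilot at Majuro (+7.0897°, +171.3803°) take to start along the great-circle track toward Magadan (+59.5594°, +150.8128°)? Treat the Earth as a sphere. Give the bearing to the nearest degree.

347°

Δλ = 150.8128 − 171.3803 = -20.5675°.
θ = atan2( sin Δλ · cos φ₂ , cos φ₁ · sin φ₂ − sin φ₁ · cos φ₂ · cos Δλ )
  = atan2(-0.17799, 0.79702) = -12.589° → normalised to [0°, 360°): 347.411°.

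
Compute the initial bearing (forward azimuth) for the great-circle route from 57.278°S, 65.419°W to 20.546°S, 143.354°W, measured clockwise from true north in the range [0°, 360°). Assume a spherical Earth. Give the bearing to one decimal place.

Δλ = -143.354 − -65.419 = -77.935°.
θ = atan2( sin Δλ · cos φ₂ , cos φ₁ · sin φ₂ − sin φ₁ · cos φ₂ · cos Δλ )
  = atan2(-0.91571, -0.02505) = -91.567° → normalised to [0°, 360°): 268.433°.

268.4°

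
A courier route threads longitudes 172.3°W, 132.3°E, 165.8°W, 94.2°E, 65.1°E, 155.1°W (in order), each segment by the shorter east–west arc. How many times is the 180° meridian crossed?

4

Leg 1: -172.3° → +132.3°, shortest Δλ = -55.4° (west) — crosses 180°.
Leg 2: +132.3° → -165.8°, shortest Δλ = 61.9° (east) — crosses 180°.
Leg 3: -165.8° → +94.2°, shortest Δλ = -100.0° (west) — crosses 180°.
Leg 4: +94.2° → +65.1°, shortest Δλ = -29.1° (west) — does not cross 180°.
Leg 5: +65.1° → -155.1°, shortest Δλ = 139.8° (east) — crosses 180°.
Total crossings: 4.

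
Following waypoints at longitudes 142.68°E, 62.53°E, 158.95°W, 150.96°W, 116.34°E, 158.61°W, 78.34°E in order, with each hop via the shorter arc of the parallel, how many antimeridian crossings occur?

4

Leg 1: +142.68° → +62.53°, shortest Δλ = -80.15° (west) — does not cross 180°.
Leg 2: +62.53° → -158.95°, shortest Δλ = 138.52° (east) — crosses 180°.
Leg 3: -158.95° → -150.96°, shortest Δλ = 7.99° (east) — does not cross 180°.
Leg 4: -150.96° → +116.34°, shortest Δλ = -92.7° (west) — crosses 180°.
Leg 5: +116.34° → -158.61°, shortest Δλ = 85.05° (east) — crosses 180°.
Leg 6: -158.61° → +78.34°, shortest Δλ = -123.05° (west) — crosses 180°.
Total crossings: 4.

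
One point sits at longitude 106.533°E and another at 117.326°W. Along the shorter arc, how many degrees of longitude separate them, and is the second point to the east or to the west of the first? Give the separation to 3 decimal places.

136.141° east

Raw difference: -117.326 − 106.533 = -223.859°.
Normalise into (−180°, 180°]: -223.859° + 360° = 136.141°.
Positive ⇒ the second point lies to the east; separation 136.141°.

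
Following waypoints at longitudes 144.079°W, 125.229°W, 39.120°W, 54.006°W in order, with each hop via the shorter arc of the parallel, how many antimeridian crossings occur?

0

Leg 1: -144.079° → -125.229°, shortest Δλ = 18.85° (east) — does not cross 180°.
Leg 2: -125.229° → -39.120°, shortest Δλ = 86.109° (east) — does not cross 180°.
Leg 3: -39.120° → -54.006°, shortest Δλ = -14.886° (west) — does not cross 180°.
Total crossings: 0.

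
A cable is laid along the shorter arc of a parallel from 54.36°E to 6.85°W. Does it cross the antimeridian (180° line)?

Signed shortest Δλ = ((-6.85 − 54.36 + 180) mod 360) − 180 = -61.21°.
Going west by 61.21° from +54.36° reaches -6.85° without touching 180°.

No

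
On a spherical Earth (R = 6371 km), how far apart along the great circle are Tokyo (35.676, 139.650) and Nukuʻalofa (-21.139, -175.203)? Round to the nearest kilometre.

7905 km

Δλ = -175.203 − 139.650 = -314.853°; wrapped into (−180°, 180°]: 45.147°.
Δφ = -21.139 − 35.676 = -56.815°.
a = sin²(Δφ/2) + cos φ₁ · cos φ₂ · sin²(Δλ/2) = 0.337974.
c = 2·atan2(√a, √(1−a)) = 1.24079 rad → d = 6371·c ≈ 7905.05 km.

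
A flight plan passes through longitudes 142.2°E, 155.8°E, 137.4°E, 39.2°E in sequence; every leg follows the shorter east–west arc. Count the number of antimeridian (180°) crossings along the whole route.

Leg 1: +142.2° → +155.8°, shortest Δλ = 13.6° (east) — does not cross 180°.
Leg 2: +155.8° → +137.4°, shortest Δλ = -18.4° (west) — does not cross 180°.
Leg 3: +137.4° → +39.2°, shortest Δλ = -98.2° (west) — does not cross 180°.
Total crossings: 0.

0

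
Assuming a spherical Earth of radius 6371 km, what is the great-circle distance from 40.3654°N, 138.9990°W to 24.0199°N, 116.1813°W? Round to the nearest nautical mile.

Δλ = -116.1813 − -138.9990 = 22.8177°.
Δφ = 24.0199 − 40.3654 = -16.3455°.
a = sin²(Δφ/2) + cos φ₁ · cos φ₂ · sin²(Δλ/2) = 0.047440.
c = 2·atan2(√a, √(1−a)) = 0.43914 rad → d = 6371·c ≈ 2797.73 km ≈ 1510.66 nmi.

1511 nmi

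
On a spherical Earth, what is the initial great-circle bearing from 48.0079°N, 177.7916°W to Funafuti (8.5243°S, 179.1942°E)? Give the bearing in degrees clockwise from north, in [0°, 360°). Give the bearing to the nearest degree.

184°

Δλ = 179.1942 − -177.7916 = 356.9858°; wrapped into (−180°, 180°]: -3.0142°.
θ = atan2( sin Δλ · cos φ₂ , cos φ₁ · sin φ₂ − sin φ₁ · cos φ₂ · cos Δλ )
  = atan2(-0.05200, -0.83318) = -176.429° → normalised to [0°, 360°): 183.571°.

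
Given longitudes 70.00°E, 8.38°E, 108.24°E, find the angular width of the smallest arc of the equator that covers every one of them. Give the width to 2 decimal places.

Sort the longitudes: +8.38°, +70.00°, +108.24°.
Eastward gaps between consecutive values (wrapping around): 61.62°, 38.24°, 260.14°.
Largest gap = 260.14° ⇒ minimal covering band is its complement: 360° − 260.14° = 99.86°.
Band runs from +8.38° eastward to +108.24°.

99.86°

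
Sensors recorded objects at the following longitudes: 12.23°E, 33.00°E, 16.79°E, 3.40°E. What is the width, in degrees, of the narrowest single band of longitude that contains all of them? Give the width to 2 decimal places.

Sort the longitudes: +3.40°, +12.23°, +16.79°, +33.00°.
Eastward gaps between consecutive values (wrapping around): 8.83°, 4.56°, 16.21°, 330.40°.
Largest gap = 330.40° ⇒ minimal covering band is its complement: 360° − 330.40° = 29.60°.
Band runs from +3.40° eastward to +33.00°.

29.60°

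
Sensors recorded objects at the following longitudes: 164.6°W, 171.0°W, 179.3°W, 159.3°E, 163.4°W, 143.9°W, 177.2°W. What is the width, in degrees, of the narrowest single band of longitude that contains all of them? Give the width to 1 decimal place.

56.8°

Sort the longitudes: -179.3°, -177.2°, -171.0°, -164.6°, -163.4°, -143.9°, +159.3°.
Eastward gaps between consecutive values (wrapping around): 2.1°, 6.2°, 6.4°, 1.2°, 19.5°, 303.2°, 21.4°.
Largest gap = 303.2° ⇒ minimal covering band is its complement: 360° − 303.2° = 56.8°.
Band runs from +159.3° eastward to -143.9°, crossing the antimeridian.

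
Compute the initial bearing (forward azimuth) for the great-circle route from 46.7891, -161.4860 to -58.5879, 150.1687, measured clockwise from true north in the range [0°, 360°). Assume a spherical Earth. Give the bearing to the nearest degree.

205°

Δλ = 150.1687 − -161.4860 = 311.6547°; wrapped into (−180°, 180°]: -48.3453°.
θ = atan2( sin Δλ · cos φ₂ , cos φ₁ · sin φ₂ − sin φ₁ · cos φ₂ · cos Δλ )
  = atan2(-0.38941, -0.83681) = -155.045° → normalised to [0°, 360°): 204.955°.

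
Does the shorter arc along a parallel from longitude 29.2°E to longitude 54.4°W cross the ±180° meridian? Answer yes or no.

Signed shortest Δλ = ((-54.4 − 29.2 + 180) mod 360) − 180 = -83.6°.
Going west by 83.6° from +29.2° reaches -54.4° without touching 180°.

No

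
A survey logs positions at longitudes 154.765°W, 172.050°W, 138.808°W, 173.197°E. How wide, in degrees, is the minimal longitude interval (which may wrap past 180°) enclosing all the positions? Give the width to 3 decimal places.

47.995°

Sort the longitudes: -172.050°, -154.765°, -138.808°, +173.197°.
Eastward gaps between consecutive values (wrapping around): 17.285°, 15.957°, 312.005°, 14.753°.
Largest gap = 312.005° ⇒ minimal covering band is its complement: 360° − 312.005° = 47.995°.
Band runs from +173.197° eastward to -138.808°, crossing the antimeridian.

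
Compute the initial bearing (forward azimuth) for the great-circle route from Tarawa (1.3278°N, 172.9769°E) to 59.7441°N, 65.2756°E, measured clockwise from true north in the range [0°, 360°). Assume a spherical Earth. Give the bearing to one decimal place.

331.0°

Δλ = 65.2756 − 172.9769 = -107.7013°.
θ = atan2( sin Δλ · cos φ₂ , cos φ₁ · sin φ₂ − sin φ₁ · cos φ₂ · cos Δλ )
  = atan2(-0.48001, 0.86710) = -28.968° → normalised to [0°, 360°): 331.032°.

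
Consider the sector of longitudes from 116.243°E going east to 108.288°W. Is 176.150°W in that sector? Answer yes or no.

Band width going east from +116.243° to -108.288°: ((-108.288 − 116.243) mod 360) = 135.469°.
Offset of -176.150° east of the west edge: ((-176.150 − 116.243) mod 360) = 67.607°.
67.607° ≤ 135.469° ⇒ inside.

Yes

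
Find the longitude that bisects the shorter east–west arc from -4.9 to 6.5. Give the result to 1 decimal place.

+0.8°

Signed shortest Δλ from -4.9° to +6.5° is +11.4°.
Midpoint longitude = -4.9° + (+11.4°)/2 = -4.9° + 5.7° = +0.8°.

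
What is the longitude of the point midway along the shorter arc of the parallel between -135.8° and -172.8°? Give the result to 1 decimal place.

Signed shortest Δλ from -135.8° to -172.8° is -37.0°.
Midpoint longitude = -135.8° + (-37.0°)/2 = -135.8° − 18.5° = -154.3°.

-154.3°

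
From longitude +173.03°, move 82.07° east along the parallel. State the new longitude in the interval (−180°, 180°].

Start at +173.03°; shift +82.07° → +255.10°.
+255.10° lies outside (−180°, 180°]; subtract 360° → -104.90°.

-104.90°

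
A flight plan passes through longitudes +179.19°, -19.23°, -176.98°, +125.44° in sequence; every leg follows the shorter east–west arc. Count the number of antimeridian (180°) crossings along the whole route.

Leg 1: +179.19° → -19.23°, shortest Δλ = 161.58° (east) — crosses 180°.
Leg 2: -19.23° → -176.98°, shortest Δλ = -157.75° (west) — does not cross 180°.
Leg 3: -176.98° → +125.44°, shortest Δλ = -57.58° (west) — crosses 180°.
Total crossings: 2.

2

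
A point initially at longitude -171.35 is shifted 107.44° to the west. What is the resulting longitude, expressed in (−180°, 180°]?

Start at -171.35°; shift −107.44° → -278.79°.
-278.79° lies outside (−180°, 180°]; add 360° → +81.21°.

+81.21°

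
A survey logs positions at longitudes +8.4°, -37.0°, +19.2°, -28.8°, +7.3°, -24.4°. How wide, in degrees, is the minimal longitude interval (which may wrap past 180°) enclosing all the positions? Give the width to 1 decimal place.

Sort the longitudes: -37.0°, -28.8°, -24.4°, +7.3°, +8.4°, +19.2°.
Eastward gaps between consecutive values (wrapping around): 8.2°, 4.4°, 31.7°, 1.1°, 10.8°, 303.8°.
Largest gap = 303.8° ⇒ minimal covering band is its complement: 360° − 303.8° = 56.2°.
Band runs from -37.0° eastward to +19.2°.

56.2°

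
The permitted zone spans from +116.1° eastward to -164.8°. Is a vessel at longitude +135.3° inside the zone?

Yes

Band width going east from +116.1° to -164.8°: ((-164.8 − 116.1) mod 360) = 79.1°.
Offset of +135.3° east of the west edge: ((135.3 − 116.1) mod 360) = 19.2°.
19.2° ≤ 79.1° ⇒ inside.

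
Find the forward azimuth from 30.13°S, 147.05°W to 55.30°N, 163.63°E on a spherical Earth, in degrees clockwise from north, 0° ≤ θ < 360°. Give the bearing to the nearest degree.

Δλ = 163.63 − -147.05 = 310.68°; wrapped into (−180°, 180°]: -49.32°.
θ = atan2( sin Δλ · cos φ₂ , cos φ₁ · sin φ₂ − sin φ₁ · cos φ₂ · cos Δλ )
  = atan2(-0.43172, 0.89733) = -25.693° → normalised to [0°, 360°): 334.307°.

334°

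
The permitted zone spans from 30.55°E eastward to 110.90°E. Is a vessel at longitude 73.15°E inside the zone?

Yes

Band width going east from +30.55° to +110.90°: ((110.90 − 30.55) mod 360) = 80.35°.
Offset of +73.15° east of the west edge: ((73.15 − 30.55) mod 360) = 42.60°.
42.60° ≤ 80.35° ⇒ inside.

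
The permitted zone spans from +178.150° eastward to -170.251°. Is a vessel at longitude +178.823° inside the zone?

Band width going east from +178.150° to -170.251°: ((-170.251 − 178.150) mod 360) = 11.599°.
Offset of +178.823° east of the west edge: ((178.823 − 178.150) mod 360) = 0.673°.
0.673° ≤ 11.599° ⇒ inside.

Yes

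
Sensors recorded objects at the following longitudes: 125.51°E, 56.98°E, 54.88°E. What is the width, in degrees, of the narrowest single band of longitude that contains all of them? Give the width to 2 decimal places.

70.63°

Sort the longitudes: +54.88°, +56.98°, +125.51°.
Eastward gaps between consecutive values (wrapping around): 2.10°, 68.53°, 289.37°.
Largest gap = 289.37° ⇒ minimal covering band is its complement: 360° − 289.37° = 70.63°.
Band runs from +54.88° eastward to +125.51°.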